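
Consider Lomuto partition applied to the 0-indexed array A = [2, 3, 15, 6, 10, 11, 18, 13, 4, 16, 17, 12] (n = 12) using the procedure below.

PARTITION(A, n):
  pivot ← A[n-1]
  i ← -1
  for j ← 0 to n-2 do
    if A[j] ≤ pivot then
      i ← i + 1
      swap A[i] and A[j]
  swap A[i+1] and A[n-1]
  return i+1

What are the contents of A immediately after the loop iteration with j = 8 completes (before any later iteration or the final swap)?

[2, 3, 6, 10, 11, 4, 18, 13, 15, 16, 17, 12]

pivot=12, i=-1
j=0: 2≤12, i=0, swap(0,0) ⇒ [2, 3, 15, 6, 10, 11, 18, 13, 4, 16, 17, 12]
j=1: 3≤12, i=1, swap(1,1) ⇒ [2, 3, 15, 6, 10, 11, 18, 13, 4, 16, 17, 12]
j=2: 15>12, skip
j=3: 6≤12, i=2, swap(2,3) ⇒ [2, 3, 6, 15, 10, 11, 18, 13, 4, 16, 17, 12]
j=4: 10≤12, i=3, swap(3,4) ⇒ [2, 3, 6, 10, 15, 11, 18, 13, 4, 16, 17, 12]
j=5: 11≤12, i=4, swap(4,5) ⇒ [2, 3, 6, 10, 11, 15, 18, 13, 4, 16, 17, 12]
j=6: 18>12, skip
j=7: 13>12, skip
j=8: 4≤12, i=5, swap(5,8) ⇒ [2, 3, 6, 10, 11, 4, 18, 13, 15, 16, 17, 12]
(after j=8) A = [2, 3, 6, 10, 11, 4, 18, 13, 15, 16, 17, 12]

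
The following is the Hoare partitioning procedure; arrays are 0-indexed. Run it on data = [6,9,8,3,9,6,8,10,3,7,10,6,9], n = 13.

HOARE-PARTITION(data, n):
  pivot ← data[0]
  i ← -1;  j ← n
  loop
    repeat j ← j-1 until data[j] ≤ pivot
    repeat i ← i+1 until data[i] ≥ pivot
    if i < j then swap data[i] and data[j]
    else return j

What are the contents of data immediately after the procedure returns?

pivot = data[0] = 6; i = -1, j = 13
j→11 (data[11]=6≤6), i→0 (data[0]=6≥6); i<j, swap → [6,9,8,3,9,6,8,10,3,7,10,6,9]
j→8 (data[8]=3≤6), i→1 (data[1]=9≥6); i<j, swap → [6,3,8,3,9,6,8,10,9,7,10,6,9]
j→5 (data[5]=6≤6), i→2 (data[2]=8≥6); i<j, swap → [6,3,6,3,9,8,8,10,9,7,10,6,9]
j→3, i→4; i≥j, return j=3. data = [6,3,6,3,9,8,8,10,9,7,10,6,9]

[6,3,6,3,9,8,8,10,9,7,10,6,9]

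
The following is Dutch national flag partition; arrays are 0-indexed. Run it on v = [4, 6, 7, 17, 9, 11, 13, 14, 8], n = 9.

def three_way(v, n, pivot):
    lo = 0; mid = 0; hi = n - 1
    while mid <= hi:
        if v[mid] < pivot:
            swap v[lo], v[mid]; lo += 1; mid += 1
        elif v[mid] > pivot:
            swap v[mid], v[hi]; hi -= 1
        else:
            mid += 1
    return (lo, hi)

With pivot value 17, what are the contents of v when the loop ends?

lo=0 mid=0 hi=8
4<17: swap(0,0), lo=1 mid=1 ⇒ [4, 6, 7, 17, 9, 11, 13, 14, 8]
6<17: swap(1,1), lo=2 mid=2 ⇒ [4, 6, 7, 17, 9, 11, 13, 14, 8]
7<17: swap(2,2), lo=3 mid=3 ⇒ [4, 6, 7, 17, 9, 11, 13, 14, 8]
17=17: mid=4
9<17: swap(3,4), lo=4 mid=5 ⇒ [4, 6, 7, 9, 17, 11, 13, 14, 8]
11<17: swap(4,5), lo=5 mid=6 ⇒ [4, 6, 7, 9, 11, 17, 13, 14, 8]
13<17: swap(5,6), lo=6 mid=7 ⇒ [4, 6, 7, 9, 11, 13, 17, 14, 8]
14<17: swap(6,7), lo=7 mid=8 ⇒ [4, 6, 7, 9, 11, 13, 14, 17, 8]
8<17: swap(7,8), lo=8 mid=9 ⇒ [4, 6, 7, 9, 11, 13, 14, 8, 17]
done. lo=8 hi=8; v=[4, 6, 7, 9, 11, 13, 14, 8, 17]

[4, 6, 7, 9, 11, 13, 14, 8, 17]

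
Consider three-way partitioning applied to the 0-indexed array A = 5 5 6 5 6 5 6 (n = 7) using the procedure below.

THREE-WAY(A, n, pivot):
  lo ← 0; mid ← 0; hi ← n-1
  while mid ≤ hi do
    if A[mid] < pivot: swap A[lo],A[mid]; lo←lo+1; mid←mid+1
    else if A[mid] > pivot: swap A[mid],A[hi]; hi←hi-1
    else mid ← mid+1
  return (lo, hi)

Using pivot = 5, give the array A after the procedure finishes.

5 5 5 5 6 6 6

lo=0 mid=0 hi=6
5=5: mid=1
5=5: mid=2
6>5: swap(2,6), hi=5 ⇒ 5 5 6 5 6 5 6
6>5: swap(2,5), hi=4 ⇒ 5 5 5 5 6 6 6
5=5: mid=3
5=5: mid=4
6>5: swap(4,4), hi=3 ⇒ 5 5 5 5 6 6 6
done. lo=0 hi=3; A=5 5 5 5 6 6 6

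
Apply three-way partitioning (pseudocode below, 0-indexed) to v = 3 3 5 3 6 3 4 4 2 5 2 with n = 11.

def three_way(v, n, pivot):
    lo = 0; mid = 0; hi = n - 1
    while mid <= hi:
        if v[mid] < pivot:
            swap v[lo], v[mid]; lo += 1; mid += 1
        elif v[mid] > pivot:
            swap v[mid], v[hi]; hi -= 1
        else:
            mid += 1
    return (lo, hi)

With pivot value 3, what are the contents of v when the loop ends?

2 2 3 3 3 3 4 4 5 6 5

pivot = 3; lo=0, mid=0, hi=10
v[mid]=3=3: mid=1
v[mid]=3=3: mid=2
v[mid]=5>3: swap v[2],v[10]; hi=9 → 3 3 2 3 6 3 4 4 2 5 5
v[mid]=2<3: swap v[0],v[2]; lo=1,mid=3 → 2 3 3 3 6 3 4 4 2 5 5
v[mid]=3=3: mid=4
v[mid]=6>3: swap v[4],v[9]; hi=8 → 2 3 3 3 5 3 4 4 2 6 5
v[mid]=5>3: swap v[4],v[8]; hi=7 → 2 3 3 3 2 3 4 4 5 6 5
v[mid]=2<3: swap v[1],v[4]; lo=2,mid=5 → 2 2 3 3 3 3 4 4 5 6 5
v[mid]=3=3: mid=6
v[mid]=4>3: swap v[6],v[7]; hi=6 → 2 2 3 3 3 3 4 4 5 6 5
v[mid]=4>3: swap v[6],v[6]; hi=5 → 2 2 3 3 3 3 4 4 5 6 5
end: lo=2, hi=5; v = 2 2 3 3 3 3 4 4 5 6 5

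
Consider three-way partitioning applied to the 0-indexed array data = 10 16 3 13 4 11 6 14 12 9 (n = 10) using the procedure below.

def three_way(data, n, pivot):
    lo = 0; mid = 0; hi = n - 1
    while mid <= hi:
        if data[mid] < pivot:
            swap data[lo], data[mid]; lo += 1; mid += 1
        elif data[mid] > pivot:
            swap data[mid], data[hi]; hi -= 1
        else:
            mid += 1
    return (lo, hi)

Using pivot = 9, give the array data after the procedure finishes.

lo=0 mid=0 hi=9
10>9: swap(0,9), hi=8 ⇒ 9 16 3 13 4 11 6 14 12 10
9=9: mid=1
16>9: swap(1,8), hi=7 ⇒ 9 12 3 13 4 11 6 14 16 10
12>9: swap(1,7), hi=6 ⇒ 9 14 3 13 4 11 6 12 16 10
14>9: swap(1,6), hi=5 ⇒ 9 6 3 13 4 11 14 12 16 10
6<9: swap(0,1), lo=1 mid=2 ⇒ 6 9 3 13 4 11 14 12 16 10
3<9: swap(1,2), lo=2 mid=3 ⇒ 6 3 9 13 4 11 14 12 16 10
13>9: swap(3,5), hi=4 ⇒ 6 3 9 11 4 13 14 12 16 10
11>9: swap(3,4), hi=3 ⇒ 6 3 9 4 11 13 14 12 16 10
4<9: swap(2,3), lo=3 mid=4 ⇒ 6 3 4 9 11 13 14 12 16 10
done. lo=3 hi=3; data=6 3 4 9 11 13 14 12 16 10

6 3 4 9 11 13 14 12 16 10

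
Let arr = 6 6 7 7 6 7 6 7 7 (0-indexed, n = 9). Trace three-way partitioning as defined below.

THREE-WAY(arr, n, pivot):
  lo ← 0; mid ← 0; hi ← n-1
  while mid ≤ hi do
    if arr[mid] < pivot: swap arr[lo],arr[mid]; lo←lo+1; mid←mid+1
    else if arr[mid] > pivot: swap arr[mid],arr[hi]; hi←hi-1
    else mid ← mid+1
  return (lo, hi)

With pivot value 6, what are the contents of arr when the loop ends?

6 6 6 6 7 7 7 7 7

pivot = 6; lo=0, mid=0, hi=8
arr[mid]=6=6: mid=1
arr[mid]=6=6: mid=2
arr[mid]=7>6: swap arr[2],arr[8]; hi=7 → 6 6 7 7 6 7 6 7 7
arr[mid]=7>6: swap arr[2],arr[7]; hi=6 → 6 6 7 7 6 7 6 7 7
arr[mid]=7>6: swap arr[2],arr[6]; hi=5 → 6 6 6 7 6 7 7 7 7
arr[mid]=6=6: mid=3
arr[mid]=7>6: swap arr[3],arr[5]; hi=4 → 6 6 6 7 6 7 7 7 7
arr[mid]=7>6: swap arr[3],arr[4]; hi=3 → 6 6 6 6 7 7 7 7 7
arr[mid]=6=6: mid=4
end: lo=0, hi=3; arr = 6 6 6 6 7 7 7 7 7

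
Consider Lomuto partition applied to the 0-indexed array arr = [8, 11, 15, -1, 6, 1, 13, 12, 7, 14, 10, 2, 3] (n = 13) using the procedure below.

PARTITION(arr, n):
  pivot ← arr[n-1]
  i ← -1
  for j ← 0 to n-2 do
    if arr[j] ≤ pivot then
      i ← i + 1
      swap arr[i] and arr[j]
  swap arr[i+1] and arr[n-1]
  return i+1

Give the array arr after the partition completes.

pivot=3, i=-1
j=0: 8>3, skip
j=1: 11>3, skip
j=2: 15>3, skip
j=3: -1≤3, i=0, swap(0,3) ⇒ [-1, 11, 15, 8, 6, 1, 13, 12, 7, 14, 10, 2, 3]
j=4: 6>3, skip
j=5: 1≤3, i=1, swap(1,5) ⇒ [-1, 1, 15, 8, 6, 11, 13, 12, 7, 14, 10, 2, 3]
j=6: 13>3, skip
j=7: 12>3, skip
j=8: 7>3, skip
j=9: 14>3, skip
j=10: 10>3, skip
j=11: 2≤3, i=2, swap(2,11) ⇒ [-1, 1, 2, 8, 6, 11, 13, 12, 7, 14, 10, 15, 3]
swap(3,12) ⇒ [-1, 1, 2, 3, 6, 11, 13, 12, 7, 14, 10, 15, 8]; return 3

[-1, 1, 2, 3, 6, 11, 13, 12, 7, 14, 10, 15, 8]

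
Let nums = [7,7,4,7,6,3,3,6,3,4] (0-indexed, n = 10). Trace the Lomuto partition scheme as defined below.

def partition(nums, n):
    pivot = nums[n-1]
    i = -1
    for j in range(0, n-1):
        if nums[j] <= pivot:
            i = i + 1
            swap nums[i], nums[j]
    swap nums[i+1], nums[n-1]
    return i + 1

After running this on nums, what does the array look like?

pivot=4, i=-1
j=0: 7>4, skip
j=1: 7>4, skip
j=2: 4≤4, i=0, swap(0,2) ⇒ [4,7,7,7,6,3,3,6,3,4]
j=3: 7>4, skip
j=4: 6>4, skip
j=5: 3≤4, i=1, swap(1,5) ⇒ [4,3,7,7,6,7,3,6,3,4]
j=6: 3≤4, i=2, swap(2,6) ⇒ [4,3,3,7,6,7,7,6,3,4]
j=7: 6>4, skip
j=8: 3≤4, i=3, swap(3,8) ⇒ [4,3,3,3,6,7,7,6,7,4]
swap(4,9) ⇒ [4,3,3,3,4,7,7,6,7,6]; return 4

[4,3,3,3,4,7,7,6,7,6]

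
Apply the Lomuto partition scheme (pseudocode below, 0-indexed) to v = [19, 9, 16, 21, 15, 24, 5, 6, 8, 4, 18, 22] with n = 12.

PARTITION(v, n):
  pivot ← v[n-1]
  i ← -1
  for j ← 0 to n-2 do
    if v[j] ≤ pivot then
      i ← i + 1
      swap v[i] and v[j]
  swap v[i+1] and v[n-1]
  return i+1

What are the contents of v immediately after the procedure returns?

pivot=22, i=-1
j=0: 19≤22, i=0, swap(0,0) ⇒ [19, 9, 16, 21, 15, 24, 5, 6, 8, 4, 18, 22]
j=1: 9≤22, i=1, swap(1,1) ⇒ [19, 9, 16, 21, 15, 24, 5, 6, 8, 4, 18, 22]
j=2: 16≤22, i=2, swap(2,2) ⇒ [19, 9, 16, 21, 15, 24, 5, 6, 8, 4, 18, 22]
j=3: 21≤22, i=3, swap(3,3) ⇒ [19, 9, 16, 21, 15, 24, 5, 6, 8, 4, 18, 22]
j=4: 15≤22, i=4, swap(4,4) ⇒ [19, 9, 16, 21, 15, 24, 5, 6, 8, 4, 18, 22]
j=5: 24>22, skip
j=6: 5≤22, i=5, swap(5,6) ⇒ [19, 9, 16, 21, 15, 5, 24, 6, 8, 4, 18, 22]
j=7: 6≤22, i=6, swap(6,7) ⇒ [19, 9, 16, 21, 15, 5, 6, 24, 8, 4, 18, 22]
j=8: 8≤22, i=7, swap(7,8) ⇒ [19, 9, 16, 21, 15, 5, 6, 8, 24, 4, 18, 22]
j=9: 4≤22, i=8, swap(8,9) ⇒ [19, 9, 16, 21, 15, 5, 6, 8, 4, 24, 18, 22]
j=10: 18≤22, i=9, swap(9,10) ⇒ [19, 9, 16, 21, 15, 5, 6, 8, 4, 18, 24, 22]
swap(10,11) ⇒ [19, 9, 16, 21, 15, 5, 6, 8, 4, 18, 22, 24]; return 10

[19, 9, 16, 21, 15, 5, 6, 8, 4, 18, 22, 24]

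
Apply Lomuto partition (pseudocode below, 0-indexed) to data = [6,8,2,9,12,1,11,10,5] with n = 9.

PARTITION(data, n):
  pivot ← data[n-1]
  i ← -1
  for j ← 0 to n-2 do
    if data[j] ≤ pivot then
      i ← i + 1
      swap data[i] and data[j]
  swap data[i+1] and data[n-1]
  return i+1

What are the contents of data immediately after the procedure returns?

[2,1,5,9,12,8,11,10,6]

pivot=5, i=-1
j=0: 6>5, skip
j=1: 8>5, skip
j=2: 2≤5, i=0, swap(0,2) ⇒ [2,8,6,9,12,1,11,10,5]
j=3: 9>5, skip
j=4: 12>5, skip
j=5: 1≤5, i=1, swap(1,5) ⇒ [2,1,6,9,12,8,11,10,5]
j=6: 11>5, skip
j=7: 10>5, skip
swap(2,8) ⇒ [2,1,5,9,12,8,11,10,6]; return 2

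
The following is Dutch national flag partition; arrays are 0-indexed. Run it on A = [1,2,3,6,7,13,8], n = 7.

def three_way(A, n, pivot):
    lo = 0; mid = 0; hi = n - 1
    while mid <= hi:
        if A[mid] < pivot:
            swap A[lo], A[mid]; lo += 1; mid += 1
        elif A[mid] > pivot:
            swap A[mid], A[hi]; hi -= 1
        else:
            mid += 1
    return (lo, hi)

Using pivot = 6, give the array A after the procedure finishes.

pivot = 6; lo=0, mid=0, hi=6
A[mid]=1<6: swap A[0],A[0]; lo=1,mid=1 → [1,2,3,6,7,13,8]
A[mid]=2<6: swap A[1],A[1]; lo=2,mid=2 → [1,2,3,6,7,13,8]
A[mid]=3<6: swap A[2],A[2]; lo=3,mid=3 → [1,2,3,6,7,13,8]
A[mid]=6=6: mid=4
A[mid]=7>6: swap A[4],A[6]; hi=5 → [1,2,3,6,8,13,7]
A[mid]=8>6: swap A[4],A[5]; hi=4 → [1,2,3,6,13,8,7]
A[mid]=13>6: swap A[4],A[4]; hi=3 → [1,2,3,6,13,8,7]
end: lo=3, hi=3; A = [1,2,3,6,13,8,7]

[1,2,3,6,13,8,7]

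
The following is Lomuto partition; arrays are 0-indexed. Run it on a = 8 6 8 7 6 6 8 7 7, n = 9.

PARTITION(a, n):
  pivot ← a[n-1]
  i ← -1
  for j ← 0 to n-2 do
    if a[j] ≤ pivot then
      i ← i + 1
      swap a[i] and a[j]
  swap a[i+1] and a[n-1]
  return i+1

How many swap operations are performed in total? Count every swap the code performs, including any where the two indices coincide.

6

pivot=7, i=-1
j=0: 8>7, skip
j=1: 6≤7, i=0, swap(0,1) ⇒ 6 8 8 7 6 6 8 7 7
j=2: 8>7, skip
j=3: 7≤7, i=1, swap(1,3) ⇒ 6 7 8 8 6 6 8 7 7
j=4: 6≤7, i=2, swap(2,4) ⇒ 6 7 6 8 8 6 8 7 7
j=5: 6≤7, i=3, swap(3,5) ⇒ 6 7 6 6 8 8 8 7 7
j=6: 8>7, skip
j=7: 7≤7, i=4, swap(4,7) ⇒ 6 7 6 6 7 8 8 8 7
swap(5,8) ⇒ 6 7 6 6 7 7 8 8 8; return 5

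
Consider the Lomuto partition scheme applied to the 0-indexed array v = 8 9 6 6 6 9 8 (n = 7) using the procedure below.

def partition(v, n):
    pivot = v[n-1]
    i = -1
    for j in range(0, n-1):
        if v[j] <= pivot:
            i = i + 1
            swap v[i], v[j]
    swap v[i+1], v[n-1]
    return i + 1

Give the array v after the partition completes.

pivot=8, i=-1
j=0: 8≤8, i=0, swap(0,0) ⇒ 8 9 6 6 6 9 8
j=1: 9>8, skip
j=2: 6≤8, i=1, swap(1,2) ⇒ 8 6 9 6 6 9 8
j=3: 6≤8, i=2, swap(2,3) ⇒ 8 6 6 9 6 9 8
j=4: 6≤8, i=3, swap(3,4) ⇒ 8 6 6 6 9 9 8
j=5: 9>8, skip
swap(4,6) ⇒ 8 6 6 6 8 9 9; return 4

8 6 6 6 8 9 9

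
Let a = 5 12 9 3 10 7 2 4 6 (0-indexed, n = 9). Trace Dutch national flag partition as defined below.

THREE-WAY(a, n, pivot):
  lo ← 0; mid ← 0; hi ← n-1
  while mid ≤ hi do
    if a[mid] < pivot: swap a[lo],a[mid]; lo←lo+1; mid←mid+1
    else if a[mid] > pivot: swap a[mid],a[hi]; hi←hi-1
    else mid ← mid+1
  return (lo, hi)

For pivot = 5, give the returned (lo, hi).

pivot = 5; lo=0, mid=0, hi=8
a[mid]=5=5: mid=1
a[mid]=12>5: swap a[1],a[8]; hi=7 → 5 6 9 3 10 7 2 4 12
a[mid]=6>5: swap a[1],a[7]; hi=6 → 5 4 9 3 10 7 2 6 12
a[mid]=4<5: swap a[0],a[1]; lo=1,mid=2 → 4 5 9 3 10 7 2 6 12
a[mid]=9>5: swap a[2],a[6]; hi=5 → 4 5 2 3 10 7 9 6 12
a[mid]=2<5: swap a[1],a[2]; lo=2,mid=3 → 4 2 5 3 10 7 9 6 12
a[mid]=3<5: swap a[2],a[3]; lo=3,mid=4 → 4 2 3 5 10 7 9 6 12
a[mid]=10>5: swap a[4],a[5]; hi=4 → 4 2 3 5 7 10 9 6 12
a[mid]=7>5: swap a[4],a[4]; hi=3 → 4 2 3 5 7 10 9 6 12
end: lo=3, hi=3; a = 4 2 3 5 7 10 9 6 12

(3, 3)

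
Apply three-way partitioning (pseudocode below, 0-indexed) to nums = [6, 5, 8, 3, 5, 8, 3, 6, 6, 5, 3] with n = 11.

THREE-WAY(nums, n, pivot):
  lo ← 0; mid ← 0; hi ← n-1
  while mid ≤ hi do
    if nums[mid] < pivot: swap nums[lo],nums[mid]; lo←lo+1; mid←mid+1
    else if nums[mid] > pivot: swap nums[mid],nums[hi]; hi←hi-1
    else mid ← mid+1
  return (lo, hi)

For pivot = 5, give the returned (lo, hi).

(3, 5)

pivot = 5; lo=0, mid=0, hi=10
nums[mid]=6>5: swap nums[0],nums[10]; hi=9 → [3, 5, 8, 3, 5, 8, 3, 6, 6, 5, 6]
nums[mid]=3<5: swap nums[0],nums[0]; lo=1,mid=1 → [3, 5, 8, 3, 5, 8, 3, 6, 6, 5, 6]
nums[mid]=5=5: mid=2
nums[mid]=8>5: swap nums[2],nums[9]; hi=8 → [3, 5, 5, 3, 5, 8, 3, 6, 6, 8, 6]
nums[mid]=5=5: mid=3
nums[mid]=3<5: swap nums[1],nums[3]; lo=2,mid=4 → [3, 3, 5, 5, 5, 8, 3, 6, 6, 8, 6]
nums[mid]=5=5: mid=5
nums[mid]=8>5: swap nums[5],nums[8]; hi=7 → [3, 3, 5, 5, 5, 6, 3, 6, 8, 8, 6]
nums[mid]=6>5: swap nums[5],nums[7]; hi=6 → [3, 3, 5, 5, 5, 6, 3, 6, 8, 8, 6]
nums[mid]=6>5: swap nums[5],nums[6]; hi=5 → [3, 3, 5, 5, 5, 3, 6, 6, 8, 8, 6]
nums[mid]=3<5: swap nums[2],nums[5]; lo=3,mid=6 → [3, 3, 3, 5, 5, 5, 6, 6, 8, 8, 6]
end: lo=3, hi=5; nums = [3, 3, 3, 5, 5, 5, 6, 6, 8, 8, 6]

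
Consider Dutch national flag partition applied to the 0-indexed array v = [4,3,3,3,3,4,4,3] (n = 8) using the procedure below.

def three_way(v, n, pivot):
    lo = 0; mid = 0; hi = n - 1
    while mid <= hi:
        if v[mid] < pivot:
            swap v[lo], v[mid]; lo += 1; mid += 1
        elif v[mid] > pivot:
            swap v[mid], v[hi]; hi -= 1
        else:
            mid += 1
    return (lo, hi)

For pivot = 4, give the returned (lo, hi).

(5, 7)

lo=0 mid=0 hi=7
4=4: mid=1
3<4: swap(0,1), lo=1 mid=2 ⇒ [3,4,3,3,3,4,4,3]
3<4: swap(1,2), lo=2 mid=3 ⇒ [3,3,4,3,3,4,4,3]
3<4: swap(2,3), lo=3 mid=4 ⇒ [3,3,3,4,3,4,4,3]
3<4: swap(3,4), lo=4 mid=5 ⇒ [3,3,3,3,4,4,4,3]
4=4: mid=6
4=4: mid=7
3<4: swap(4,7), lo=5 mid=8 ⇒ [3,3,3,3,3,4,4,4]
done. lo=5 hi=7; v=[3,3,3,3,3,4,4,4]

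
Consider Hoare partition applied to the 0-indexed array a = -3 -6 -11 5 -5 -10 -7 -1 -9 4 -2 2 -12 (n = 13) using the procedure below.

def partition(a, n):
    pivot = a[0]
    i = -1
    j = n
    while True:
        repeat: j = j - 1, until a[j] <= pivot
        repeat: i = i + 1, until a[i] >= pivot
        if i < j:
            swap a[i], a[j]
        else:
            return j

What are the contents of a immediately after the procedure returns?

-12 -6 -11 -9 -5 -10 -7 -1 5 4 -2 2 -3

pivot = a[0] = -3; i = -1, j = 13
j→12 (a[12]=-12≤-3), i→0 (a[0]=-3≥-3); i<j, swap → -12 -6 -11 5 -5 -10 -7 -1 -9 4 -2 2 -3
j→8 (a[8]=-9≤-3), i→3 (a[3]=5≥-3); i<j, swap → -12 -6 -11 -9 -5 -10 -7 -1 5 4 -2 2 -3
j→6, i→7; i≥j, return j=6. a = -12 -6 -11 -9 -5 -10 -7 -1 5 4 -2 2 -3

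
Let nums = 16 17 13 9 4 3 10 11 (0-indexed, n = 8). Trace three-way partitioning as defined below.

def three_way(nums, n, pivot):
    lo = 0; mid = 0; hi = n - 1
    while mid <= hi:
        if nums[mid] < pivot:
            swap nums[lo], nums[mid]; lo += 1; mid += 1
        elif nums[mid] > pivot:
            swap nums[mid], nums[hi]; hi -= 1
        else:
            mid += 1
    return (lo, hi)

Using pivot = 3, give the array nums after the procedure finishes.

3 13 9 4 17 10 11 16

pivot = 3; lo=0, mid=0, hi=7
nums[mid]=16>3: swap nums[0],nums[7]; hi=6 → 11 17 13 9 4 3 10 16
nums[mid]=11>3: swap nums[0],nums[6]; hi=5 → 10 17 13 9 4 3 11 16
nums[mid]=10>3: swap nums[0],nums[5]; hi=4 → 3 17 13 9 4 10 11 16
nums[mid]=3=3: mid=1
nums[mid]=17>3: swap nums[1],nums[4]; hi=3 → 3 4 13 9 17 10 11 16
nums[mid]=4>3: swap nums[1],nums[3]; hi=2 → 3 9 13 4 17 10 11 16
nums[mid]=9>3: swap nums[1],nums[2]; hi=1 → 3 13 9 4 17 10 11 16
nums[mid]=13>3: swap nums[1],nums[1]; hi=0 → 3 13 9 4 17 10 11 16
end: lo=0, hi=0; nums = 3 13 9 4 17 10 11 16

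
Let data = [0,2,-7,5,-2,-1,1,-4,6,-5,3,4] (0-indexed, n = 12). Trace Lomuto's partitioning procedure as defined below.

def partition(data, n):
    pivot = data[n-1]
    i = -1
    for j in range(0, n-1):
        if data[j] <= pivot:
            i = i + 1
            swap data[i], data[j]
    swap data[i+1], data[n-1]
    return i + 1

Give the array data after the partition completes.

[0,2,-7,-2,-1,1,-4,-5,3,4,6,5]

pivot = data[11] = 4; i = -1
j=0: data[0]=0 ≤ 4 → i=0, swap data[0],data[0] (no change) → [0,2,-7,5,-2,-1,1,-4,6,-5,3,4]
j=1: data[1]=2 ≤ 4 → i=1, swap data[1],data[1] (no change) → [0,2,-7,5,-2,-1,1,-4,6,-5,3,4]
j=2: data[2]=-7 ≤ 4 → i=2, swap data[2],data[2] (no change) → [0,2,-7,5,-2,-1,1,-4,6,-5,3,4]
j=3: data[3]=5 > 4 → no swap
j=4: data[4]=-2 ≤ 4 → i=3, swap data[3],data[4] → [0,2,-7,-2,5,-1,1,-4,6,-5,3,4]
j=5: data[5]=-1 ≤ 4 → i=4, swap data[4],data[5] → [0,2,-7,-2,-1,5,1,-4,6,-5,3,4]
j=6: data[6]=1 ≤ 4 → i=5, swap data[5],data[6] → [0,2,-7,-2,-1,1,5,-4,6,-5,3,4]
j=7: data[7]=-4 ≤ 4 → i=6, swap data[6],data[7] → [0,2,-7,-2,-1,1,-4,5,6,-5,3,4]
j=8: data[8]=6 > 4 → no swap
j=9: data[9]=-5 ≤ 4 → i=7, swap data[7],data[9] → [0,2,-7,-2,-1,1,-4,-5,6,5,3,4]
j=10: data[10]=3 ≤ 4 → i=8, swap data[8],data[10] → [0,2,-7,-2,-1,1,-4,-5,3,5,6,4]
final swap data[9],data[11] → [0,2,-7,-2,-1,1,-4,-5,3,4,6,5]; return 9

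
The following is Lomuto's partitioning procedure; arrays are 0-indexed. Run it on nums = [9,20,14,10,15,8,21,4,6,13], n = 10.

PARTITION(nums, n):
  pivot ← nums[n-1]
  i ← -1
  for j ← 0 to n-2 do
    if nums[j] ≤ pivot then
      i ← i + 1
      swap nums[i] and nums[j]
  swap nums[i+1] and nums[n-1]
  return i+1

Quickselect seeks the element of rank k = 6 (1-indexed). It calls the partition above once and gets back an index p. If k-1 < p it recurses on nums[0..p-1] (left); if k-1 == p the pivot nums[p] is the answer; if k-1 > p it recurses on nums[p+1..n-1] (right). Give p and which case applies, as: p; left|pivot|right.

5; pivot

pivot = nums[9] = 13; i = -1
j=0: nums[0]=9 ≤ 13 → i=0, swap nums[0],nums[0] (no change) → [9,20,14,10,15,8,21,4,6,13]
j=1: nums[1]=20 > 13 → no swap
j=2: nums[2]=14 > 13 → no swap
j=3: nums[3]=10 ≤ 13 → i=1, swap nums[1],nums[3] → [9,10,14,20,15,8,21,4,6,13]
j=4: nums[4]=15 > 13 → no swap
j=5: nums[5]=8 ≤ 13 → i=2, swap nums[2],nums[5] → [9,10,8,20,15,14,21,4,6,13]
j=6: nums[6]=21 > 13 → no swap
j=7: nums[7]=4 ≤ 13 → i=3, swap nums[3],nums[7] → [9,10,8,4,15,14,21,20,6,13]
j=8: nums[8]=6 ≤ 13 → i=4, swap nums[4],nums[8] → [9,10,8,4,6,14,21,20,15,13]
final swap nums[5],nums[9] → [9,10,8,4,6,13,21,20,15,14]; return 5
p = 5; k-1 = 5 == 5 ⇒ pivot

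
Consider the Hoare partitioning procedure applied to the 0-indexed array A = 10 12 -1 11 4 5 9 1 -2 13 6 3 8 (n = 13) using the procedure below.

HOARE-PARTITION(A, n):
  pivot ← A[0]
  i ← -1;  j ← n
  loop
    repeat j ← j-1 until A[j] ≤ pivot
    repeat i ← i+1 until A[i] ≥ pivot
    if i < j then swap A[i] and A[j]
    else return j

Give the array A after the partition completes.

8 3 -1 6 4 5 9 1 -2 13 11 12 10

pivot=10
j stops at 12 (8), i stops at 0 (10); swap ⇒ 8 12 -1 11 4 5 9 1 -2 13 6 3 10
j stops at 11 (3), i stops at 1 (12); swap ⇒ 8 3 -1 11 4 5 9 1 -2 13 6 12 10
j stops at 10 (6), i stops at 3 (11); swap ⇒ 8 3 -1 6 4 5 9 1 -2 13 11 12 10
j stops at 8, i stops at 9; i≥j ⇒ return 8. A=8 3 -1 6 4 5 9 1 -2 13 11 12 10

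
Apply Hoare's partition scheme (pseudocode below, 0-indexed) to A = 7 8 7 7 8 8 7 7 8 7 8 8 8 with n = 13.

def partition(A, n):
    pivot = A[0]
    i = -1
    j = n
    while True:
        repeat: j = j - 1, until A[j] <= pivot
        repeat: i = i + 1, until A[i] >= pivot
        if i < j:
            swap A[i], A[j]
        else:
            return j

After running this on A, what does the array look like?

7 7 7 7 8 8 7 8 8 7 8 8 8

pivot=7
j stops at 9 (7), i stops at 0 (7); swap ⇒ 7 8 7 7 8 8 7 7 8 7 8 8 8
j stops at 7 (7), i stops at 1 (8); swap ⇒ 7 7 7 7 8 8 7 8 8 7 8 8 8
j stops at 6 (7), i stops at 2 (7); swap ⇒ 7 7 7 7 8 8 7 8 8 7 8 8 8
j stops at 3, i stops at 3; i≥j ⇒ return 3. A=7 7 7 7 8 8 7 8 8 7 8 8 8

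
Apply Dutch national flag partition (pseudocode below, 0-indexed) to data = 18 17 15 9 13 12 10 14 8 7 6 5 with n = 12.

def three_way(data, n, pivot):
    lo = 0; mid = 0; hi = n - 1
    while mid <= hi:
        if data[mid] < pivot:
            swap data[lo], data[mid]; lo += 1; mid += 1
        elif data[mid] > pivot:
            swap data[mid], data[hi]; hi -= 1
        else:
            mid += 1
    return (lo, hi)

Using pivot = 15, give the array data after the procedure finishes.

5 6 9 13 12 10 14 8 7 15 17 18

pivot = 15; lo=0, mid=0, hi=11
data[mid]=18>15: swap data[0],data[11]; hi=10 → 5 17 15 9 13 12 10 14 8 7 6 18
data[mid]=5<15: swap data[0],data[0]; lo=1,mid=1 → 5 17 15 9 13 12 10 14 8 7 6 18
data[mid]=17>15: swap data[1],data[10]; hi=9 → 5 6 15 9 13 12 10 14 8 7 17 18
data[mid]=6<15: swap data[1],data[1]; lo=2,mid=2 → 5 6 15 9 13 12 10 14 8 7 17 18
data[mid]=15=15: mid=3
data[mid]=9<15: swap data[2],data[3]; lo=3,mid=4 → 5 6 9 15 13 12 10 14 8 7 17 18
data[mid]=13<15: swap data[3],data[4]; lo=4,mid=5 → 5 6 9 13 15 12 10 14 8 7 17 18
data[mid]=12<15: swap data[4],data[5]; lo=5,mid=6 → 5 6 9 13 12 15 10 14 8 7 17 18
data[mid]=10<15: swap data[5],data[6]; lo=6,mid=7 → 5 6 9 13 12 10 15 14 8 7 17 18
data[mid]=14<15: swap data[6],data[7]; lo=7,mid=8 → 5 6 9 13 12 10 14 15 8 7 17 18
data[mid]=8<15: swap data[7],data[8]; lo=8,mid=9 → 5 6 9 13 12 10 14 8 15 7 17 18
data[mid]=7<15: swap data[8],data[9]; lo=9,mid=10 → 5 6 9 13 12 10 14 8 7 15 17 18
end: lo=9, hi=9; data = 5 6 9 13 12 10 14 8 7 15 17 18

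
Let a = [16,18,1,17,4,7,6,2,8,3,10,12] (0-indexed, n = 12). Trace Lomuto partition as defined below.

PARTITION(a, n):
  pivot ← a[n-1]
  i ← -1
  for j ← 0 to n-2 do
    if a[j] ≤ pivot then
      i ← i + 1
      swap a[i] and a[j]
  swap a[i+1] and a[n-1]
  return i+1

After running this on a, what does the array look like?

[1,4,7,6,2,8,3,10,12,17,18,16]

pivot=12, i=-1
j=0: 16>12, skip
j=1: 18>12, skip
j=2: 1≤12, i=0, swap(0,2) ⇒ [1,18,16,17,4,7,6,2,8,3,10,12]
j=3: 17>12, skip
j=4: 4≤12, i=1, swap(1,4) ⇒ [1,4,16,17,18,7,6,2,8,3,10,12]
j=5: 7≤12, i=2, swap(2,5) ⇒ [1,4,7,17,18,16,6,2,8,3,10,12]
j=6: 6≤12, i=3, swap(3,6) ⇒ [1,4,7,6,18,16,17,2,8,3,10,12]
j=7: 2≤12, i=4, swap(4,7) ⇒ [1,4,7,6,2,16,17,18,8,3,10,12]
j=8: 8≤12, i=5, swap(5,8) ⇒ [1,4,7,6,2,8,17,18,16,3,10,12]
j=9: 3≤12, i=6, swap(6,9) ⇒ [1,4,7,6,2,8,3,18,16,17,10,12]
j=10: 10≤12, i=7, swap(7,10) ⇒ [1,4,7,6,2,8,3,10,16,17,18,12]
swap(8,11) ⇒ [1,4,7,6,2,8,3,10,12,17,18,16]; return 8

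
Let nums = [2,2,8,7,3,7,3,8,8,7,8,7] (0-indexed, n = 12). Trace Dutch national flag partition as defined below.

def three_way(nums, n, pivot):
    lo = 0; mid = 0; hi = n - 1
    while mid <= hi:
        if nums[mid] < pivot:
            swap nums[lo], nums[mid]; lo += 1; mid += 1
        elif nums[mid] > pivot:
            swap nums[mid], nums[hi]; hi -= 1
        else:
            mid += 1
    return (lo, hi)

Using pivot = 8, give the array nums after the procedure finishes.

lo=0 mid=0 hi=11
2<8: swap(0,0), lo=1 mid=1 ⇒ [2,2,8,7,3,7,3,8,8,7,8,7]
2<8: swap(1,1), lo=2 mid=2 ⇒ [2,2,8,7,3,7,3,8,8,7,8,7]
8=8: mid=3
7<8: swap(2,3), lo=3 mid=4 ⇒ [2,2,7,8,3,7,3,8,8,7,8,7]
3<8: swap(3,4), lo=4 mid=5 ⇒ [2,2,7,3,8,7,3,8,8,7,8,7]
7<8: swap(4,5), lo=5 mid=6 ⇒ [2,2,7,3,7,8,3,8,8,7,8,7]
3<8: swap(5,6), lo=6 mid=7 ⇒ [2,2,7,3,7,3,8,8,8,7,8,7]
8=8: mid=8
8=8: mid=9
7<8: swap(6,9), lo=7 mid=10 ⇒ [2,2,7,3,7,3,7,8,8,8,8,7]
8=8: mid=11
7<8: swap(7,11), lo=8 mid=12 ⇒ [2,2,7,3,7,3,7,7,8,8,8,8]
done. lo=8 hi=11; nums=[2,2,7,3,7,3,7,7,8,8,8,8]

[2,2,7,3,7,3,7,7,8,8,8,8]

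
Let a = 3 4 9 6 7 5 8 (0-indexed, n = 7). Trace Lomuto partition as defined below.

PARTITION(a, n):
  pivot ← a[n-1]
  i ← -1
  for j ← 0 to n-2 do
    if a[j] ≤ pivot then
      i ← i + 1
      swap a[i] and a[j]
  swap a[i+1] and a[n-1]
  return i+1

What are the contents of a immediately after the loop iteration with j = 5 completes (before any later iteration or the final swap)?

3 4 6 7 5 9 8

pivot = a[6] = 8; i = -1
j=0: a[0]=3 ≤ 8 → i=0, swap a[0],a[0] (no change) → 3 4 9 6 7 5 8
j=1: a[1]=4 ≤ 8 → i=1, swap a[1],a[1] (no change) → 3 4 9 6 7 5 8
j=2: a[2]=9 > 8 → no swap
j=3: a[3]=6 ≤ 8 → i=2, swap a[2],a[3] → 3 4 6 9 7 5 8
j=4: a[4]=7 ≤ 8 → i=3, swap a[3],a[4] → 3 4 6 7 9 5 8
j=5: a[5]=5 ≤ 8 → i=4, swap a[4],a[5] → 3 4 6 7 5 9 8
(after j=5) a = 3 4 6 7 5 9 8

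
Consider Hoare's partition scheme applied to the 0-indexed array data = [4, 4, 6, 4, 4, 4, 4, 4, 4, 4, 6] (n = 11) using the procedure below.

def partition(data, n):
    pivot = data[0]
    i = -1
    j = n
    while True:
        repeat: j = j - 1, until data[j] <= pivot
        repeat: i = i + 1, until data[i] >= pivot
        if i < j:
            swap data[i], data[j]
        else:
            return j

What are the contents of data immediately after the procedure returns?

[4, 4, 4, 4, 4, 4, 4, 6, 4, 4, 6]

pivot = data[0] = 4; i = -1, j = 11
j→9 (data[9]=4≤4), i→0 (data[0]=4≥4); i<j, swap → [4, 4, 6, 4, 4, 4, 4, 4, 4, 4, 6]
j→8 (data[8]=4≤4), i→1 (data[1]=4≥4); i<j, swap → [4, 4, 6, 4, 4, 4, 4, 4, 4, 4, 6]
j→7 (data[7]=4≤4), i→2 (data[2]=6≥4); i<j, swap → [4, 4, 4, 4, 4, 4, 4, 6, 4, 4, 6]
j→6 (data[6]=4≤4), i→3 (data[3]=4≥4); i<j, swap → [4, 4, 4, 4, 4, 4, 4, 6, 4, 4, 6]
j→5 (data[5]=4≤4), i→4 (data[4]=4≥4); i<j, swap → [4, 4, 4, 4, 4, 4, 4, 6, 4, 4, 6]
j→4, i→5; i≥j, return j=4. data = [4, 4, 4, 4, 4, 4, 4, 6, 4, 4, 6]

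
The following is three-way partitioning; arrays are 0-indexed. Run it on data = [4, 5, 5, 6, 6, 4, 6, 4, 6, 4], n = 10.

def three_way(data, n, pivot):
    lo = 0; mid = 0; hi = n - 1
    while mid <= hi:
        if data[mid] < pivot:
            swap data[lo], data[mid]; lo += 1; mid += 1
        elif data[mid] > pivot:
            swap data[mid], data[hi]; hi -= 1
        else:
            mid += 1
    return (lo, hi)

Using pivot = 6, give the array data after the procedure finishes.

pivot = 6; lo=0, mid=0, hi=9
data[mid]=4<6: swap data[0],data[0]; lo=1,mid=1 → [4, 5, 5, 6, 6, 4, 6, 4, 6, 4]
data[mid]=5<6: swap data[1],data[1]; lo=2,mid=2 → [4, 5, 5, 6, 6, 4, 6, 4, 6, 4]
data[mid]=5<6: swap data[2],data[2]; lo=3,mid=3 → [4, 5, 5, 6, 6, 4, 6, 4, 6, 4]
data[mid]=6=6: mid=4
data[mid]=6=6: mid=5
data[mid]=4<6: swap data[3],data[5]; lo=4,mid=6 → [4, 5, 5, 4, 6, 6, 6, 4, 6, 4]
data[mid]=6=6: mid=7
data[mid]=4<6: swap data[4],data[7]; lo=5,mid=8 → [4, 5, 5, 4, 4, 6, 6, 6, 6, 4]
data[mid]=6=6: mid=9
data[mid]=4<6: swap data[5],data[9]; lo=6,mid=10 → [4, 5, 5, 4, 4, 4, 6, 6, 6, 6]
end: lo=6, hi=9; data = [4, 5, 5, 4, 4, 4, 6, 6, 6, 6]

[4, 5, 5, 4, 4, 4, 6, 6, 6, 6]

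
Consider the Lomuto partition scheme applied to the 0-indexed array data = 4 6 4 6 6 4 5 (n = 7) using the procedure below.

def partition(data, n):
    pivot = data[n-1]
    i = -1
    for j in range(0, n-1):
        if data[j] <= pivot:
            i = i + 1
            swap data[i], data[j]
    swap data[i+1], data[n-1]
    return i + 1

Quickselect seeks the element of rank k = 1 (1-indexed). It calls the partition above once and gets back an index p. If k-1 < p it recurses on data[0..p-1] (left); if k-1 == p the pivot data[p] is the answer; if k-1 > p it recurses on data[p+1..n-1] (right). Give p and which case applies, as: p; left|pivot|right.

3; left

pivot = data[6] = 5; i = -1
j=0: data[0]=4 ≤ 5 → i=0, swap data[0],data[0] (no change) → 4 6 4 6 6 4 5
j=1: data[1]=6 > 5 → no swap
j=2: data[2]=4 ≤ 5 → i=1, swap data[1],data[2] → 4 4 6 6 6 4 5
j=3: data[3]=6 > 5 → no swap
j=4: data[4]=6 > 5 → no swap
j=5: data[5]=4 ≤ 5 → i=2, swap data[2],data[5] → 4 4 4 6 6 6 5
final swap data[3],data[6] → 4 4 4 5 6 6 6; return 3
p = 3; k-1 = 0 < 3 ⇒ left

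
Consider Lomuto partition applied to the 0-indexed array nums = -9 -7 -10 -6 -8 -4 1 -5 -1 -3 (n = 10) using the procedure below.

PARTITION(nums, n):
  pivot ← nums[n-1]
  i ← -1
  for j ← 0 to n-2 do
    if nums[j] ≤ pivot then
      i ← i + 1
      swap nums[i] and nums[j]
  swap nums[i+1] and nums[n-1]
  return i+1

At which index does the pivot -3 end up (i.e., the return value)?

7

pivot=-3, i=-1
j=0: -9≤-3, i=0, swap(0,0) ⇒ -9 -7 -10 -6 -8 -4 1 -5 -1 -3
j=1: -7≤-3, i=1, swap(1,1) ⇒ -9 -7 -10 -6 -8 -4 1 -5 -1 -3
j=2: -10≤-3, i=2, swap(2,2) ⇒ -9 -7 -10 -6 -8 -4 1 -5 -1 -3
j=3: -6≤-3, i=3, swap(3,3) ⇒ -9 -7 -10 -6 -8 -4 1 -5 -1 -3
j=4: -8≤-3, i=4, swap(4,4) ⇒ -9 -7 -10 -6 -8 -4 1 -5 -1 -3
j=5: -4≤-3, i=5, swap(5,5) ⇒ -9 -7 -10 -6 -8 -4 1 -5 -1 -3
j=6: 1>-3, skip
j=7: -5≤-3, i=6, swap(6,7) ⇒ -9 -7 -10 -6 -8 -4 -5 1 -1 -3
j=8: -1>-3, skip
swap(7,9) ⇒ -9 -7 -10 -6 -8 -4 -5 -3 -1 1; return 7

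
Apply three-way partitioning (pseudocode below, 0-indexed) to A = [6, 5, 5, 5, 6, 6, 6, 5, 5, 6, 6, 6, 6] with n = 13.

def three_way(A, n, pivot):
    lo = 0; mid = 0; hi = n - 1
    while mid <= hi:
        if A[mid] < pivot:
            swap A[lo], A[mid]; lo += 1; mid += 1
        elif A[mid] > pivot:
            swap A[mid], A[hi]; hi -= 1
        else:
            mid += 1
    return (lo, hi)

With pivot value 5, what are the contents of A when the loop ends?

lo=0 mid=0 hi=12
6>5: swap(0,12), hi=11 ⇒ [6, 5, 5, 5, 6, 6, 6, 5, 5, 6, 6, 6, 6]
6>5: swap(0,11), hi=10 ⇒ [6, 5, 5, 5, 6, 6, 6, 5, 5, 6, 6, 6, 6]
6>5: swap(0,10), hi=9 ⇒ [6, 5, 5, 5, 6, 6, 6, 5, 5, 6, 6, 6, 6]
6>5: swap(0,9), hi=8 ⇒ [6, 5, 5, 5, 6, 6, 6, 5, 5, 6, 6, 6, 6]
6>5: swap(0,8), hi=7 ⇒ [5, 5, 5, 5, 6, 6, 6, 5, 6, 6, 6, 6, 6]
5=5: mid=1
5=5: mid=2
5=5: mid=3
5=5: mid=4
6>5: swap(4,7), hi=6 ⇒ [5, 5, 5, 5, 5, 6, 6, 6, 6, 6, 6, 6, 6]
5=5: mid=5
6>5: swap(5,6), hi=5 ⇒ [5, 5, 5, 5, 5, 6, 6, 6, 6, 6, 6, 6, 6]
6>5: swap(5,5), hi=4 ⇒ [5, 5, 5, 5, 5, 6, 6, 6, 6, 6, 6, 6, 6]
done. lo=0 hi=4; A=[5, 5, 5, 5, 5, 6, 6, 6, 6, 6, 6, 6, 6]

[5, 5, 5, 5, 5, 6, 6, 6, 6, 6, 6, 6, 6]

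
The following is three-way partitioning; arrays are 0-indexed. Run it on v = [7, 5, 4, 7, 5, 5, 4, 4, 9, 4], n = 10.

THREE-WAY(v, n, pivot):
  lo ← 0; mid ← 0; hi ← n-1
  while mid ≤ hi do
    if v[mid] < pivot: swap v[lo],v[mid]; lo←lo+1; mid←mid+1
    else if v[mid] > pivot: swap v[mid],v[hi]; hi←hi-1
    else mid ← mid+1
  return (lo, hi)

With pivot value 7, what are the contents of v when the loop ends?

[5, 4, 5, 5, 4, 4, 4, 7, 7, 9]

lo=0 mid=0 hi=9
7=7: mid=1
5<7: swap(0,1), lo=1 mid=2 ⇒ [5, 7, 4, 7, 5, 5, 4, 4, 9, 4]
4<7: swap(1,2), lo=2 mid=3 ⇒ [5, 4, 7, 7, 5, 5, 4, 4, 9, 4]
7=7: mid=4
5<7: swap(2,4), lo=3 mid=5 ⇒ [5, 4, 5, 7, 7, 5, 4, 4, 9, 4]
5<7: swap(3,5), lo=4 mid=6 ⇒ [5, 4, 5, 5, 7, 7, 4, 4, 9, 4]
4<7: swap(4,6), lo=5 mid=7 ⇒ [5, 4, 5, 5, 4, 7, 7, 4, 9, 4]
4<7: swap(5,7), lo=6 mid=8 ⇒ [5, 4, 5, 5, 4, 4, 7, 7, 9, 4]
9>7: swap(8,9), hi=8 ⇒ [5, 4, 5, 5, 4, 4, 7, 7, 4, 9]
4<7: swap(6,8), lo=7 mid=9 ⇒ [5, 4, 5, 5, 4, 4, 4, 7, 7, 9]
done. lo=7 hi=8; v=[5, 4, 5, 5, 4, 4, 4, 7, 7, 9]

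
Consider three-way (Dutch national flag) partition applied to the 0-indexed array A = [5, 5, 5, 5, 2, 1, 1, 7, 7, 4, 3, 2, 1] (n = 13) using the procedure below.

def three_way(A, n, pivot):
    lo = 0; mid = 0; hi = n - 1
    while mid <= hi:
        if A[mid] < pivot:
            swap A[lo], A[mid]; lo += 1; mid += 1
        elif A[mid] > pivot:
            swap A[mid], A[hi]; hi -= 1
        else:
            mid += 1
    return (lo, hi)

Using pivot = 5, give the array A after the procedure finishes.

[2, 1, 1, 1, 2, 4, 3, 5, 5, 5, 5, 7, 7]

lo=0 mid=0 hi=12
5=5: mid=1
5=5: mid=2
5=5: mid=3
5=5: mid=4
2<5: swap(0,4), lo=1 mid=5 ⇒ [2, 5, 5, 5, 5, 1, 1, 7, 7, 4, 3, 2, 1]
1<5: swap(1,5), lo=2 mid=6 ⇒ [2, 1, 5, 5, 5, 5, 1, 7, 7, 4, 3, 2, 1]
1<5: swap(2,6), lo=3 mid=7 ⇒ [2, 1, 1, 5, 5, 5, 5, 7, 7, 4, 3, 2, 1]
7>5: swap(7,12), hi=11 ⇒ [2, 1, 1, 5, 5, 5, 5, 1, 7, 4, 3, 2, 7]
1<5: swap(3,7), lo=4 mid=8 ⇒ [2, 1, 1, 1, 5, 5, 5, 5, 7, 4, 3, 2, 7]
7>5: swap(8,11), hi=10 ⇒ [2, 1, 1, 1, 5, 5, 5, 5, 2, 4, 3, 7, 7]
2<5: swap(4,8), lo=5 mid=9 ⇒ [2, 1, 1, 1, 2, 5, 5, 5, 5, 4, 3, 7, 7]
4<5: swap(5,9), lo=6 mid=10 ⇒ [2, 1, 1, 1, 2, 4, 5, 5, 5, 5, 3, 7, 7]
3<5: swap(6,10), lo=7 mid=11 ⇒ [2, 1, 1, 1, 2, 4, 3, 5, 5, 5, 5, 7, 7]
done. lo=7 hi=10; A=[2, 1, 1, 1, 2, 4, 3, 5, 5, 5, 5, 7, 7]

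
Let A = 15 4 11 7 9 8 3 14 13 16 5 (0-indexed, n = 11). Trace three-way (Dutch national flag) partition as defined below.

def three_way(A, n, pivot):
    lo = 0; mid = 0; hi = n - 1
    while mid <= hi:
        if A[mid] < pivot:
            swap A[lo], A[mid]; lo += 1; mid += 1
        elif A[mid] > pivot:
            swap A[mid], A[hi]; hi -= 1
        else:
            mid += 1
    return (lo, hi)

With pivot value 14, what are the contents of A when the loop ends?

pivot = 14; lo=0, mid=0, hi=10
A[mid]=15>14: swap A[0],A[10]; hi=9 → 5 4 11 7 9 8 3 14 13 16 15
A[mid]=5<14: swap A[0],A[0]; lo=1,mid=1 → 5 4 11 7 9 8 3 14 13 16 15
A[mid]=4<14: swap A[1],A[1]; lo=2,mid=2 → 5 4 11 7 9 8 3 14 13 16 15
A[mid]=11<14: swap A[2],A[2]; lo=3,mid=3 → 5 4 11 7 9 8 3 14 13 16 15
A[mid]=7<14: swap A[3],A[3]; lo=4,mid=4 → 5 4 11 7 9 8 3 14 13 16 15
A[mid]=9<14: swap A[4],A[4]; lo=5,mid=5 → 5 4 11 7 9 8 3 14 13 16 15
A[mid]=8<14: swap A[5],A[5]; lo=6,mid=6 → 5 4 11 7 9 8 3 14 13 16 15
A[mid]=3<14: swap A[6],A[6]; lo=7,mid=7 → 5 4 11 7 9 8 3 14 13 16 15
A[mid]=14=14: mid=8
A[mid]=13<14: swap A[7],A[8]; lo=8,mid=9 → 5 4 11 7 9 8 3 13 14 16 15
A[mid]=16>14: swap A[9],A[9]; hi=8 → 5 4 11 7 9 8 3 13 14 16 15
end: lo=8, hi=8; A = 5 4 11 7 9 8 3 13 14 16 15

5 4 11 7 9 8 3 13 14 16 15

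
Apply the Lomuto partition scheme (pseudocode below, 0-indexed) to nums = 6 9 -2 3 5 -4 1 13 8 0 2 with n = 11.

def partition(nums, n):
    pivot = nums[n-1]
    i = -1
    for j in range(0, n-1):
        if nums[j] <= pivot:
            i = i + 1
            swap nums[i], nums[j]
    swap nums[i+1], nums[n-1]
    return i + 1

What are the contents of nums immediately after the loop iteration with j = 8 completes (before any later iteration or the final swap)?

pivot = nums[10] = 2; i = -1
j=0: nums[0]=6 > 2 → no swap
j=1: nums[1]=9 > 2 → no swap
j=2: nums[2]=-2 ≤ 2 → i=0, swap nums[0],nums[2] → -2 9 6 3 5 -4 1 13 8 0 2
j=3: nums[3]=3 > 2 → no swap
j=4: nums[4]=5 > 2 → no swap
j=5: nums[5]=-4 ≤ 2 → i=1, swap nums[1],nums[5] → -2 -4 6 3 5 9 1 13 8 0 2
j=6: nums[6]=1 ≤ 2 → i=2, swap nums[2],nums[6] → -2 -4 1 3 5 9 6 13 8 0 2
j=7: nums[7]=13 > 2 → no swap
j=8: nums[8]=8 > 2 → no swap
(after j=8) nums = -2 -4 1 3 5 9 6 13 8 0 2

-2 -4 1 3 5 9 6 13 8 0 2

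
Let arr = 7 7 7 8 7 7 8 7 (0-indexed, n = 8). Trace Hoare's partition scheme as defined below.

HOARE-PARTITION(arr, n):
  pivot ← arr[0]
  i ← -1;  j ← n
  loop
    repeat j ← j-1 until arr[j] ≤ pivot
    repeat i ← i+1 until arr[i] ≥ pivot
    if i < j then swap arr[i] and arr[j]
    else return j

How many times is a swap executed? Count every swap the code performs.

3

pivot=7
j stops at 7 (7), i stops at 0 (7); swap ⇒ 7 7 7 8 7 7 8 7
j stops at 5 (7), i stops at 1 (7); swap ⇒ 7 7 7 8 7 7 8 7
j stops at 4 (7), i stops at 2 (7); swap ⇒ 7 7 7 8 7 7 8 7
j stops at 2, i stops at 3; i≥j ⇒ return 2. arr=7 7 7 8 7 7 8 7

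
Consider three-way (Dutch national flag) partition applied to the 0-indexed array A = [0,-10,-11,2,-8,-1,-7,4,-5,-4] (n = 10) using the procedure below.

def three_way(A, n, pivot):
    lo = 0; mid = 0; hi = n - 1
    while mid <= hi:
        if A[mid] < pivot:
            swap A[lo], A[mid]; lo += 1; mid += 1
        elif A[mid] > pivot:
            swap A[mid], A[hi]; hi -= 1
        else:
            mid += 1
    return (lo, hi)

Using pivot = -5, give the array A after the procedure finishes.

pivot = -5; lo=0, mid=0, hi=9
A[mid]=0>-5: swap A[0],A[9]; hi=8 → [-4,-10,-11,2,-8,-1,-7,4,-5,0]
A[mid]=-4>-5: swap A[0],A[8]; hi=7 → [-5,-10,-11,2,-8,-1,-7,4,-4,0]
A[mid]=-5=-5: mid=1
A[mid]=-10<-5: swap A[0],A[1]; lo=1,mid=2 → [-10,-5,-11,2,-8,-1,-7,4,-4,0]
A[mid]=-11<-5: swap A[1],A[2]; lo=2,mid=3 → [-10,-11,-5,2,-8,-1,-7,4,-4,0]
A[mid]=2>-5: swap A[3],A[7]; hi=6 → [-10,-11,-5,4,-8,-1,-7,2,-4,0]
A[mid]=4>-5: swap A[3],A[6]; hi=5 → [-10,-11,-5,-7,-8,-1,4,2,-4,0]
A[mid]=-7<-5: swap A[2],A[3]; lo=3,mid=4 → [-10,-11,-7,-5,-8,-1,4,2,-4,0]
A[mid]=-8<-5: swap A[3],A[4]; lo=4,mid=5 → [-10,-11,-7,-8,-5,-1,4,2,-4,0]
A[mid]=-1>-5: swap A[5],A[5]; hi=4 → [-10,-11,-7,-8,-5,-1,4,2,-4,0]
end: lo=4, hi=4; A = [-10,-11,-7,-8,-5,-1,4,2,-4,0]

[-10,-11,-7,-8,-5,-1,4,2,-4,0]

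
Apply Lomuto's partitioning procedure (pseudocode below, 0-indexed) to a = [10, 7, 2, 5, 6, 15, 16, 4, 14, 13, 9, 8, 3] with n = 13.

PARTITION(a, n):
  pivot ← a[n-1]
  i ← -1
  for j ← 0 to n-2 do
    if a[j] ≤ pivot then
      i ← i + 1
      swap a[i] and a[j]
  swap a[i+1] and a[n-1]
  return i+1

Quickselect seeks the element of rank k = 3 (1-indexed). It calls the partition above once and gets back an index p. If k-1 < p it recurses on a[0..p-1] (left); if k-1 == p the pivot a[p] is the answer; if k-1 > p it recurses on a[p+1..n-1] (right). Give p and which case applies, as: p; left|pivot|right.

pivot=3, i=-1
j=0: 10>3, skip
j=1: 7>3, skip
j=2: 2≤3, i=0, swap(0,2) ⇒ [2, 7, 10, 5, 6, 15, 16, 4, 14, 13, 9, 8, 3]
j=3: 5>3, skip
j=4: 6>3, skip
j=5: 15>3, skip
j=6: 16>3, skip
j=7: 4>3, skip
j=8: 14>3, skip
j=9: 13>3, skip
j=10: 9>3, skip
j=11: 8>3, skip
swap(1,12) ⇒ [2, 3, 10, 5, 6, 15, 16, 4, 14, 13, 9, 8, 7]; return 1
p = 1; k-1 = 2 > 1 ⇒ right

1; right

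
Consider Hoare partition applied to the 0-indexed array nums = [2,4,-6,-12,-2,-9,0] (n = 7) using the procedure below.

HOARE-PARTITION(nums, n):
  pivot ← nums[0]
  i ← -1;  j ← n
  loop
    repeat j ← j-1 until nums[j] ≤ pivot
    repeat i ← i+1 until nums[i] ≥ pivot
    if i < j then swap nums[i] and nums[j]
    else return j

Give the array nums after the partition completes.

[0,-9,-6,-12,-2,4,2]

pivot=2
j stops at 6 (0), i stops at 0 (2); swap ⇒ [0,4,-6,-12,-2,-9,2]
j stops at 5 (-9), i stops at 1 (4); swap ⇒ [0,-9,-6,-12,-2,4,2]
j stops at 4, i stops at 5; i≥j ⇒ return 4. nums=[0,-9,-6,-12,-2,4,2]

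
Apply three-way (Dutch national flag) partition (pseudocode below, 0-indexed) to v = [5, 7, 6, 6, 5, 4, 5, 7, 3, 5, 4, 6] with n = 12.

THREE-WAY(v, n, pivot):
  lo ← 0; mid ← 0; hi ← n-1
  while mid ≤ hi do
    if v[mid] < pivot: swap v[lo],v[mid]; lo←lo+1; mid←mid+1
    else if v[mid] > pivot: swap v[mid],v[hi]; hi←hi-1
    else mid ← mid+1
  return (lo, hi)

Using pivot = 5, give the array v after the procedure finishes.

[4, 3, 4, 5, 5, 5, 5, 7, 6, 6, 6, 7]

lo=0 mid=0 hi=11
5=5: mid=1
7>5: swap(1,11), hi=10 ⇒ [5, 6, 6, 6, 5, 4, 5, 7, 3, 5, 4, 7]
6>5: swap(1,10), hi=9 ⇒ [5, 4, 6, 6, 5, 4, 5, 7, 3, 5, 6, 7]
4<5: swap(0,1), lo=1 mid=2 ⇒ [4, 5, 6, 6, 5, 4, 5, 7, 3, 5, 6, 7]
6>5: swap(2,9), hi=8 ⇒ [4, 5, 5, 6, 5, 4, 5, 7, 3, 6, 6, 7]
5=5: mid=3
6>5: swap(3,8), hi=7 ⇒ [4, 5, 5, 3, 5, 4, 5, 7, 6, 6, 6, 7]
3<5: swap(1,3), lo=2 mid=4 ⇒ [4, 3, 5, 5, 5, 4, 5, 7, 6, 6, 6, 7]
5=5: mid=5
4<5: swap(2,5), lo=3 mid=6 ⇒ [4, 3, 4, 5, 5, 5, 5, 7, 6, 6, 6, 7]
5=5: mid=7
7>5: swap(7,7), hi=6 ⇒ [4, 3, 4, 5, 5, 5, 5, 7, 6, 6, 6, 7]
done. lo=3 hi=6; v=[4, 3, 4, 5, 5, 5, 5, 7, 6, 6, 6, 7]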